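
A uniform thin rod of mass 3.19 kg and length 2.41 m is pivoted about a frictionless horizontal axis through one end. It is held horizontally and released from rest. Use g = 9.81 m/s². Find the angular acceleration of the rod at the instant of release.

α ≈ 6.11 rad/s²

About the pivot, I = (1/3)ML² = (1/3)(3.19)(2.41)² = 6.176 kg·m².
The weight acts at the center, a distance L/2 = 1.205 m from the pivot; τ = Mg(L/2) = 37.71 N·m.
α = τ/I = 37.71/6.176 = 6.106 rad/s².
(Equivalently α = (3g/(2L)) = 6.106 rad/s².)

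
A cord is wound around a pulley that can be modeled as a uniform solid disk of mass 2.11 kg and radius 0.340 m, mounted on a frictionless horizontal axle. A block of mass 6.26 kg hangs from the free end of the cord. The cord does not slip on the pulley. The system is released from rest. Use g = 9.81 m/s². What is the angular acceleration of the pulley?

α ≈ 24.7 rad/s²

I = ½MR² = (1/2)(2.11)(0.340)² = 0.1220 kg·m².
Block: mg − T = ma. Pulley: TR = Iα. No-slip: a = αR, so T = (I/R²)a = 1.055·a.
Then mg = (m + 1.055)a, so a = (6.26)(9.81)/(6.26 + 1.055) = 8.395 m/s².
α = a/R = 8.395/0.340 = 24.69 rad/s².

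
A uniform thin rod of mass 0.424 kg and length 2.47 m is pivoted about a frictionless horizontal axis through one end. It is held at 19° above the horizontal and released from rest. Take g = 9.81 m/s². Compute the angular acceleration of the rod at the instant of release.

About the pivot, I = (1/3)ML² = (1/3)(0.424)(2.47)² = 0.8623 kg·m².
The weight acts at the center, a distance L/2 = 1.235 m from the pivot; τ = Mg(L/2) cos 19° = 4.857 N·m.
α = τ/I = 4.857/0.8623 = 5.633 rad/s².

α ≈ 5.63 rad/s²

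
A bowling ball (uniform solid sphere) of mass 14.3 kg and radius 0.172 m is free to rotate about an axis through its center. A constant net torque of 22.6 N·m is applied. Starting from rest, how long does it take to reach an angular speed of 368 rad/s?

I = (2/5)MR² = (2/5)(14.3)(0.172)² = 0.1692 kg·m².
α = τ/I = 22.6/0.1692 = 133.6 rad/s².
ω = αt ⇒ t = ω/α = 368/133.6 = 2.755 s.

t ≈ 2.76 s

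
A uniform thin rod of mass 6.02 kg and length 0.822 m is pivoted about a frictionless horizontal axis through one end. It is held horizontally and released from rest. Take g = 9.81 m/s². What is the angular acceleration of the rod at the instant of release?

α ≈ 17.9 rad/s²

About the pivot, I = (1/3)ML² = (1/3)(6.02)(0.822)² = 1.356 kg·m².
The weight acts at the center, a distance L/2 = 0.4110 m from the pivot; τ = Mg(L/2) = 24.27 N·m.
α = τ/I = 24.27/1.356 = 17.90 rad/s².
(Equivalently α = (3g/(2L)) = 17.90 rad/s².)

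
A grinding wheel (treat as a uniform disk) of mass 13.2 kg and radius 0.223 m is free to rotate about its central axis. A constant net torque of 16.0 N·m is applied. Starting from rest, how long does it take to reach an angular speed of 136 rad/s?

I = ½MR² = (1/2)(13.2)(0.223)² = 0.3282 kg·m².
α = τ/I = 16.0/0.3282 = 48.75 rad/s².
ω = αt ⇒ t = ω/α = 136/48.75 = 2.790 s.

t ≈ 2.79 s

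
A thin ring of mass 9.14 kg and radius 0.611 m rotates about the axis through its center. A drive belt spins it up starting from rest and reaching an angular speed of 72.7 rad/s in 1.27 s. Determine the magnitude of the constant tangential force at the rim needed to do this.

I = MR² = (9.14)(0.611)² = 3.412 kg·m².
α = Δω/Δt = (72.7 − 0)/1.27 = 57.24 rad/s².
The required torque is τ = Iα = (3.412)(57.24) = 195.3 N·m.
A tangential force at the rim gives τ = FR, so F = τ/R = 195.3/0.611 = 319.7 N.

F ≈ 320 N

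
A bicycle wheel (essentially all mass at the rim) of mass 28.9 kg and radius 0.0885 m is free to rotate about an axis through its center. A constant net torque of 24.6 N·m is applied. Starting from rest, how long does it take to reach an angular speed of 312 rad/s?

I = MR² = (28.9)(0.0885)² = 0.2264 kg·m².
α = τ/I = 24.6/0.2264 = 108.7 rad/s².
ω = αt ⇒ t = ω/α = 312/108.7 = 2.871 s.

t ≈ 2.87 s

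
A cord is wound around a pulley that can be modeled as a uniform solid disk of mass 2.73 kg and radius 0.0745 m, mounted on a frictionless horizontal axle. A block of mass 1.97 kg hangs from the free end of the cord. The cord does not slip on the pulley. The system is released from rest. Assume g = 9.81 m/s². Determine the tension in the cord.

I = ½MR² = (1/2)(2.73)(0.0745)² = 0.007576 kg·m².
Block: mg − T = ma. Pulley: TR = Iα. No-slip: a = αR, so T = (I/R²)a = 1.365·a.
Then mg = (m + 1.365)a, so a = (1.97)(9.81)/(1.97 + 1.365) = 5.795 m/s².
T = 1.365·a = 7.910 N.

T ≈ 7.91 N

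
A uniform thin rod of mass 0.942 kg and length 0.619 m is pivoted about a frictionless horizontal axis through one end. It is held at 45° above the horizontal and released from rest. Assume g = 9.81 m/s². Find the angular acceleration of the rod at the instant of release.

About the pivot, I = (1/3)ML² = (1/3)(0.942)(0.619)² = 0.1203 kg·m².
The weight acts at the center, a distance L/2 = 0.3095 m from the pivot; τ = Mg(L/2) cos 45° = 2.022 N·m.
α = τ/I = 2.022/0.1203 = 16.81 rad/s².

α ≈ 16.8 rad/s²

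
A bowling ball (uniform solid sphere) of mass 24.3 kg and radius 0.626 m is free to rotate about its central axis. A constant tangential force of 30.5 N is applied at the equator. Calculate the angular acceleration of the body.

α ≈ 5.01 rad/s²

I = (2/5)MR² = (2/5)(24.3)(0.626)² = 3.809 kg·m².
τ = F R = (30.5)(0.626) = 19.09 N·m.
Newton's second law for rotation, τ = Iα, gives α = τ/I = 19.09/3.809 = 5.013 rad/s².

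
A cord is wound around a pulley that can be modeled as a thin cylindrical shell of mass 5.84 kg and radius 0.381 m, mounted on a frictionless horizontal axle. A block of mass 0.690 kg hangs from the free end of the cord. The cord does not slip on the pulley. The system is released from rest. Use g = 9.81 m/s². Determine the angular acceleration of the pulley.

α ≈ 2.72 rad/s²

I = MR² = (5.84)(0.381)² = 0.8477 kg·m².
Block: mg − T = ma. Pulley: TR = Iα. No-slip: a = αR, so T = (I/R²)a = 5.840·a.
Then mg = (m + 5.840)a, so a = (0.690)(9.81)/(0.690 + 5.840) = 1.037 m/s².
α = a/R = 1.037/0.381 = 2.721 rad/s².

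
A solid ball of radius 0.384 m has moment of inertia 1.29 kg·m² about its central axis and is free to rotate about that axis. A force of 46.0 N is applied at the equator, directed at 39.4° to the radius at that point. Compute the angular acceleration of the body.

α ≈ 8.69 rad/s²

Only the tangential component produces torque: τ = F R sinθ = (46.0)(0.384) sin 39.4° = 11.21 N·m.
Newton's second law for rotation, τ = Iα, gives α = τ/I = 11.21/1.290 = 8.691 rad/s².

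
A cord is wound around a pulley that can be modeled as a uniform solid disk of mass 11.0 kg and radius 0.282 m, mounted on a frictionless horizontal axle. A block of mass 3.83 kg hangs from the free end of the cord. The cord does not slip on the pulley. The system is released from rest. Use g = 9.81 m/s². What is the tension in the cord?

I = ½MR² = (1/2)(11.0)(0.282)² = 0.4374 kg·m².
Block: mg − T = ma. Pulley: TR = Iα. No-slip: a = αR, so T = (I/R²)a = 5.500·a.
Then mg = (m + 5.500)a, so a = (3.83)(9.81)/(3.83 + 5.500) = 4.027 m/s².
T = 5.500·a = 22.15 N.

T ≈ 22.1 N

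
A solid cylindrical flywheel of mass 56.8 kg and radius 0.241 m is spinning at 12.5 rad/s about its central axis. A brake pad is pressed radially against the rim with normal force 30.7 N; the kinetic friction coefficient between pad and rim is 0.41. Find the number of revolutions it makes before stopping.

I = ½MR² = (1/2)(56.8)(0.241)² = 1.650 kg·m².
Friction force f = μN = (0.41)(30.7) = 12.59 N at the rim; torque magnitude τ = fR = 3.033 N·m, opposing ω.
|α| = τ/I = 3.033/1.650 = 1.839 rad/s² (deceleration).
ω² = ω₀² − 2|α|θ with ω = 0 ⇒ θ = ω₀²/(2|α|) = 42.48 rad = 6.761 rev.

≈ 6.76 revolutions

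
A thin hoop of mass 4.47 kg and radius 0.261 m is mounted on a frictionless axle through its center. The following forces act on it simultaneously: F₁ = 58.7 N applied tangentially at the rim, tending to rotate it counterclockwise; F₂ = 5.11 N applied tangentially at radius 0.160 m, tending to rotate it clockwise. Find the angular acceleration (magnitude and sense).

I = MR² = (4.47)(0.261)² = 0.3045 kg·m².
Taking counterclockwise as positive: τ₁ = +(58.7)(0.261) = +15.32 N·m; τ₂ = −(5.11)(0.160) = −0.8176 N·m.
Net torque τ = 14.50 N·m.
α = τ/I = 14.50/0.3045 = 47.63 rad/s².

α ≈ 47.6 rad/s², counterclockwise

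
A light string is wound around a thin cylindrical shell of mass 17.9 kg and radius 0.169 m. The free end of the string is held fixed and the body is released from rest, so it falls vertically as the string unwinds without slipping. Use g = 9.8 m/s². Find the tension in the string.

T ≈ 87.7 N

Translation: Mg − T = Ma. Rotation about the center: TR = Iα with I = MR².
With a = αR: T = (I/R²)a = M a, so Mg = (1 + 1.000)Ma.
a = g/(1 + 1.000) = 9.8/2.000 = 4.900 m/s².
T = 1.000·M·a = (1.000)(17.9)(4.900) = 87.71 N.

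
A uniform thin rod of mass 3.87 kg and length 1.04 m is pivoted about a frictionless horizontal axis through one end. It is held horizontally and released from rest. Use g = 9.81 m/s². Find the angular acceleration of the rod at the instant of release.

About the pivot, I = (1/3)ML² = (1/3)(3.87)(1.04)² = 1.395 kg·m².
The weight acts at the center, a distance L/2 = 0.5200 m from the pivot; τ = Mg(L/2) = 19.74 N·m.
α = τ/I = 19.74/1.395 = 14.15 rad/s².

α ≈ 14.1 rad/s²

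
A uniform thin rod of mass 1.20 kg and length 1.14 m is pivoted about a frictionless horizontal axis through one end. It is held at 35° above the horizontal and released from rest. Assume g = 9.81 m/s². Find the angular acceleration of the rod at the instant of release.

About the pivot, I = (1/3)ML² = (1/3)(1.20)(1.14)² = 0.5198 kg·m².
The weight acts at the center, a distance L/2 = 0.5700 m from the pivot; τ = Mg(L/2) cos 35° = 5.497 N·m.
α = τ/I = 5.497/0.5198 = 10.57 rad/s².
(Equivalently α = (3g/(2L)) cos 35° = 10.57 rad/s².)

α ≈ 10.6 rad/s²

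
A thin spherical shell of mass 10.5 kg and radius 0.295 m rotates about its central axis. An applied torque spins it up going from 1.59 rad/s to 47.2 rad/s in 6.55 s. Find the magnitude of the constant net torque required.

I = (2/3)MR² = (2/3)(10.5)(0.295)² = 0.6092 kg·m².
α = Δω/Δt = (47.2 − 1.59)/6.55 = 6.963 rad/s².
τ = Iα = (0.6092)(6.963) = 4.242 N·m.

τ ≈ 4.24 N·m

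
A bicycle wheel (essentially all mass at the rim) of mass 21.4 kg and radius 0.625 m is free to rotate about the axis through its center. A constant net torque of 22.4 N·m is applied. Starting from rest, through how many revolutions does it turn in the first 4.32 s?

I = MR² = (21.4)(0.625)² = 8.359 kg·m².
α = τ/I = 22.4/8.359 = 2.680 rad/s².
θ = ½αt² = ½(2.680)(4.32)² = 25.00 rad.
Revolutions = θ/(2π) = 3.980.

≈ 3.98 revolutions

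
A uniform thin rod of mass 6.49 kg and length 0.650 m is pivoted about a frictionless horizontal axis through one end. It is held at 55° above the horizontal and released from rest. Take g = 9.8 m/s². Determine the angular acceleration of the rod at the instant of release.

About the pivot, I = (1/3)ML² = (1/3)(6.49)(0.650)² = 0.9140 kg·m².
The weight acts at the center, a distance L/2 = 0.3250 m from the pivot; τ = Mg(L/2) cos 55° = 11.86 N·m.
α = τ/I = 11.86/0.9140 = 12.97 rad/s².
(Equivalently α = (3g/(2L)) cos 55° = 12.97 rad/s².)

α ≈ 13.0 rad/s²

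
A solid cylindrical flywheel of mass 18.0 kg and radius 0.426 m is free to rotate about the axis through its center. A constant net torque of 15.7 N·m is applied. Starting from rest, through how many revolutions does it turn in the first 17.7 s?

I = ½MR² = (1/2)(18.0)(0.426)² = 1.633 kg·m².
α = τ/I = 15.7/1.633 = 9.613 rad/s².
θ = ½αt² = ½(9.613)(17.7)² = 1506 rad.
Revolutions = θ/(2π) = 239.6.

≈ 240 revolutions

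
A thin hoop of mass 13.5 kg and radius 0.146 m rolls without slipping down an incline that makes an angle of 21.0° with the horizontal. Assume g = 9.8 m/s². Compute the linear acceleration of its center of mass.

a ≈ 1.76 m/s²

Translation along the incline: Mg sinθ − f = Ma.
Rotation about the center: fR = Iα with I = MR². No-slip gives a = αR, so f = (I/R²)a = M a.
Substituting: Mg sinθ = (1 + 1.000)Ma, so a = g sinθ/(1 + 1.000) = (9.8) sin 21.0° / 2.000 = 1.756 m/s².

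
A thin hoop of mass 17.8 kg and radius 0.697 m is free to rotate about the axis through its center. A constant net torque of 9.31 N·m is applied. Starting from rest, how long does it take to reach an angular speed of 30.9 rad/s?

I = MR² = (17.8)(0.697)² = 8.647 kg·m².
α = τ/I = 9.31/8.647 = 1.077 rad/s².
ω = αt ⇒ t = ω/α = 30.9/1.077 = 28.70 s.

t ≈ 28.7 s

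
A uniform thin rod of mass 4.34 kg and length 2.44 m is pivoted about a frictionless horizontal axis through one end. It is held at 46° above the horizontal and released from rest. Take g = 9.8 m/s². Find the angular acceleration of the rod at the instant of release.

α ≈ 4.19 rad/s²

About the pivot, I = (1/3)ML² = (1/3)(4.34)(2.44)² = 8.613 kg·m².
The weight acts at the center, a distance L/2 = 1.220 m from the pivot; τ = Mg(L/2) cos 46° = 36.05 N·m.
α = τ/I = 36.05/8.613 = 4.185 rad/s².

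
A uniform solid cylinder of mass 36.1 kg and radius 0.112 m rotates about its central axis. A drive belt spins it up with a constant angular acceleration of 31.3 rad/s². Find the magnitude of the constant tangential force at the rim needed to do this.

F ≈ 63.3 N

I = ½MR² = (1/2)(36.1)(0.112)² = 0.2264 kg·m².
The required torque is τ = Iα = (0.2264)(31.30) = 7.087 N·m.
A tangential force at the rim gives τ = FR, so F = τ/R = 7.087/0.112 = 63.28 N.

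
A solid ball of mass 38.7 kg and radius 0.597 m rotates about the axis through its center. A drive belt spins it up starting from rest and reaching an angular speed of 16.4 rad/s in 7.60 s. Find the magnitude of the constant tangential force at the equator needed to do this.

F ≈ 19.9 N

I = (2/5)MR² = (2/5)(38.7)(0.597)² = 5.517 kg·m².
α = Δω/Δt = (16.4 − 0)/7.60 = 2.158 rad/s².
The required torque is τ = Iα = (5.517)(2.158) = 11.91 N·m.
A tangential force at the equator gives τ = FR, so F = τ/R = 11.91/0.597 = 19.94 N.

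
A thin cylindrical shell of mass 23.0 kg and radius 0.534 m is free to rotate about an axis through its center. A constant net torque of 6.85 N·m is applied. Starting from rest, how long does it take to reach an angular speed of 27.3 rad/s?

t ≈ 26.1 s

I = MR² = (23.0)(0.534)² = 6.559 kg·m².
α = τ/I = 6.85/6.559 = 1.044 rad/s².
ω = αt ⇒ t = ω/α = 27.3/1.044 = 26.14 s.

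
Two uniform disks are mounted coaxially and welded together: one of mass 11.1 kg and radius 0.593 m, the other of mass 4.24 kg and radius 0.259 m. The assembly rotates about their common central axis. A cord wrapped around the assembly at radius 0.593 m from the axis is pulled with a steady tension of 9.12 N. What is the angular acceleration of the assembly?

I = ½M₁R₁² + ½M₂R₂² = ½(11.1)(0.593)² + ½(4.24)(0.259)² = 2.094 kg·m².
τ = F r = (9.12)(0.593) = 5.408 N·m.
α = τ/I = 5.408/2.094 = 2.583 rad/s².

α ≈ 2.58 rad/s²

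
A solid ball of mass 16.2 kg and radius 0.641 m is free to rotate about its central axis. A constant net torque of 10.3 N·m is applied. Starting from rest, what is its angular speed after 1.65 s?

I = (2/5)MR² = (2/5)(16.2)(0.641)² = 2.663 kg·m².
α = τ/I = 10.3/2.663 = 3.869 rad/s².
ω = ω₀ + αt = 0 + (3.869)(1.65) = 6.383 rad/s.

ω ≈ 6.38 rad/s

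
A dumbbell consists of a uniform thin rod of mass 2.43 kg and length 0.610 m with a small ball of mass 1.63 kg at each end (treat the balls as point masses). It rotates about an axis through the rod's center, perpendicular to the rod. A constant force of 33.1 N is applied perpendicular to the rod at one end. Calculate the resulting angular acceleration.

I_rod = (1/12)ML² = (1/12)(2.43)(0.610)² = 0.07535 kg·m².
I_balls = 2·m·(L/2)² = 2(1.63)(0.3050)² = 0.3033 kg·m².
Total I = 0.3786 kg·m².
τ = F·(L/2) = (33.1)(0.305) = 10.10 N·m.
α = τ/I = 10.10/0.3786 = 26.66 rad/s².

α ≈ 26.7 rad/s²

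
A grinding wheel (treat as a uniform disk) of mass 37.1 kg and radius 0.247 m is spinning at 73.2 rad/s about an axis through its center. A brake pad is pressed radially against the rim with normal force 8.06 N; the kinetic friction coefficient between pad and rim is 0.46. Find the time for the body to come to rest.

t ≈ 90.5 s

I = ½MR² = (1/2)(37.1)(0.247)² = 1.132 kg·m².
Friction force f = μN = (0.46)(8.06) = 3.708 N at the rim; torque magnitude τ = fR = 0.9158 N·m, opposing ω.
|α| = τ/I = 0.9158/1.132 = 0.8092 rad/s² (deceleration).
0 = ω₀ − |α|t ⇒ t = ω₀/|α| = 73.2/0.8092 = 90.46 s.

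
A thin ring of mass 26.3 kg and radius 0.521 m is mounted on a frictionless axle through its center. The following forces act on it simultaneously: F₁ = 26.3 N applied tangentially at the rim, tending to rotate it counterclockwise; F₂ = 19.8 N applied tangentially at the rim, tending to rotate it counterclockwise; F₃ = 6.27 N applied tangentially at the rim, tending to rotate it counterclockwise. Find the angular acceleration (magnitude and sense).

I = MR² = (26.3)(0.521)² = 7.139 kg·m².
Taking counterclockwise as positive: τ₁ = +(26.3)(0.521) = +13.70 N·m; τ₂ = +(19.8)(0.521) = +10.32 N·m; τ₃ = +(6.27)(0.521) = +3.267 N·m.
Net torque τ = 27.28 N·m.
α = τ/I = 27.28/7.139 = 3.822 rad/s².

α ≈ 3.82 rad/s², counterclockwise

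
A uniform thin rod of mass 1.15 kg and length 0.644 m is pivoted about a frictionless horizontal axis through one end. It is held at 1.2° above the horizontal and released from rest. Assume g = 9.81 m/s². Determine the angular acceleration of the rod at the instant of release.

About the pivot, I = (1/3)ML² = (1/3)(1.15)(0.644)² = 0.1590 kg·m².
The weight acts at the center, a distance L/2 = 0.3220 m from the pivot; τ = Mg(L/2) cos 1.2° = 3.632 N·m.
α = τ/I = 3.632/0.1590 = 22.84 rad/s².

α ≈ 22.8 rad/s²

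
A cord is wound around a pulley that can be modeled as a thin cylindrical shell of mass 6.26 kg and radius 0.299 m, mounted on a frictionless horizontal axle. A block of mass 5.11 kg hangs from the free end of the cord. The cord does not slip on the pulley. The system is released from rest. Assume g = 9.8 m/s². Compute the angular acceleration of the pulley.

I = MR² = (6.26)(0.299)² = 0.5597 kg·m².
Block: mg − T = ma. Pulley: TR = Iα. No-slip: a = αR, so T = (I/R²)a = 6.260·a.
Then mg = (m + 6.260)a, so a = (5.11)(9.8)/(5.11 + 6.260) = 4.404 m/s².
α = a/R = 4.404/0.299 = 14.73 rad/s².

α ≈ 14.7 rad/s²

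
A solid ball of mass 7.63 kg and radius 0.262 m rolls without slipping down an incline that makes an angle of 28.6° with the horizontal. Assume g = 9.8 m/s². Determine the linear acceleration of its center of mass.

Translation along the incline: Mg sinθ − f = Ma.
Rotation about the center: fR = Iα with I = (2/5)MR². No-slip gives a = αR, so f = (I/R²)a = (2/5)M a.
Substituting: Mg sinθ = (1 + 0.4000)Ma, so a = g sinθ/(1 + 0.4000) = (9.8) sin 28.6° / 1.400 = 3.351 m/s².

a ≈ 3.35 m/s²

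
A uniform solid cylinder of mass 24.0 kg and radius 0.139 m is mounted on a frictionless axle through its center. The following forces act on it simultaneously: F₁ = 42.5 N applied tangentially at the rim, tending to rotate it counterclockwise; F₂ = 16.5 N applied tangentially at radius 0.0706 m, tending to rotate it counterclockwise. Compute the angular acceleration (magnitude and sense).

α ≈ 30.5 rad/s², counterclockwise

I = ½MR² = (1/2)(24.0)(0.139)² = 0.2319 kg·m².
Taking counterclockwise as positive: τ₁ = +(42.5)(0.139) = +5.908 N·m; τ₂ = +(16.5)(0.0706) = +1.165 N·m.
Net torque τ = 7.072 N·m.
α = τ/I = 7.072/0.2319 = 30.50 rad/s².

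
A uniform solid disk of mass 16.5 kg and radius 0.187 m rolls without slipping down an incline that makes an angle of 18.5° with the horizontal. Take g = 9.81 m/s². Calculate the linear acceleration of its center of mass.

Translation along the incline: Mg sinθ − f = Ma.
Rotation about the center: fR = Iα with I = ½MR². No-slip gives a = αR, so f = (I/R²)a = (1/2)M a.
Substituting: Mg sinθ = (1 + 0.5000)Ma, so a = g sinθ/(1 + 0.5000) = (9.81) sin 18.5° / 1.500 = 2.075 m/s².

a ≈ 2.08 m/s²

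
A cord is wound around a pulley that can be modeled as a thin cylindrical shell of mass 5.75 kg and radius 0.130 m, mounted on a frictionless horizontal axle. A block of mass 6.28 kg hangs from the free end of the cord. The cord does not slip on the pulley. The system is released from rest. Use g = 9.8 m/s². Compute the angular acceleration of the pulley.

I = MR² = (5.75)(0.130)² = 0.09718 kg·m².
Block: mg − T = ma. Pulley: TR = Iα. No-slip: a = αR, so T = (I/R²)a = 5.750·a.
Then mg = (m + 5.750)a, so a = (6.28)(9.8)/(6.28 + 5.750) = 5.116 m/s².
α = a/R = 5.116/0.130 = 39.35 rad/s².

α ≈ 39.4 rad/s²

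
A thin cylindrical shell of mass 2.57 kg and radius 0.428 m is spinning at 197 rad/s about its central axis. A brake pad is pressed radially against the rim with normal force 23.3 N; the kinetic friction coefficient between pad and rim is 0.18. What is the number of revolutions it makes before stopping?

I = MR² = (2.57)(0.428)² = 0.4708 kg·m².
Friction force f = μN = (0.18)(23.3) = 4.194 N at the rim; torque magnitude τ = fR = 1.795 N·m, opposing ω.
|α| = τ/I = 1.795/0.4708 = 3.813 rad/s² (deceleration).
ω² = ω₀² − 2|α|θ with ω = 0 ⇒ θ = ω₀²/(2|α|) = 5089 rad = 810.0 rev.

≈ 810 revolutions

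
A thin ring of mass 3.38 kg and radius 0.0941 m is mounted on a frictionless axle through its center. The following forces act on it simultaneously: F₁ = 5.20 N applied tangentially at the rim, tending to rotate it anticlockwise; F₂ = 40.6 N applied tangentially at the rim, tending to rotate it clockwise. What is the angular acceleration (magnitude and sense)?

I = MR² = (3.38)(0.0941)² = 0.02993 kg·m².
Taking anticlockwise as positive: τ₁ = +(5.20)(0.0941) = +0.4893 N·m; τ₂ = −(40.6)(0.0941) = −3.820 N·m.
Net torque τ = -3.331 N·m.
α = τ/I = -3.331/0.02993 = -111.3 rad/s².

α ≈ 111 rad/s², clockwise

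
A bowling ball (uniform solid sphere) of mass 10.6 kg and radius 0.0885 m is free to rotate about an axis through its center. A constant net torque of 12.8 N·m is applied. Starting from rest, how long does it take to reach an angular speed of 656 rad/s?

t ≈ 1.70 s

I = (2/5)MR² = (2/5)(10.6)(0.0885)² = 0.03321 kg·m².
α = τ/I = 12.8/0.03321 = 385.4 rad/s².
ω = αt ⇒ t = ω/α = 656/385.4 = 1.702 s.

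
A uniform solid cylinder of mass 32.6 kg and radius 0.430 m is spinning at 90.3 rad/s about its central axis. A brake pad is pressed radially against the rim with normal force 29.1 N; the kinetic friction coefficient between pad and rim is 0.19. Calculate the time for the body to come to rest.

I = ½MR² = (1/2)(32.6)(0.430)² = 3.014 kg·m².
Friction force f = μN = (0.19)(29.1) = 5.529 N at the rim; torque magnitude τ = fR = 2.377 N·m, opposing ω.
|α| = τ/I = 2.377/3.014 = 0.7888 rad/s² (deceleration).
0 = ω₀ − |α|t ⇒ t = ω₀/|α| = 90.3/0.7888 = 114.5 s.

t ≈ 114 s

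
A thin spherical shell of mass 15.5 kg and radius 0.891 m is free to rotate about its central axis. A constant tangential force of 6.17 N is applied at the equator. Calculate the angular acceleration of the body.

I = (2/3)MR² = (2/3)(15.5)(0.891)² = 8.203 kg·m².
τ = F R = (6.17)(0.891) = 5.497 N·m.
From τ = Iα: α = 5.497/8.203 = 0.6701 rad/s².

α ≈ 0.670 rad/s²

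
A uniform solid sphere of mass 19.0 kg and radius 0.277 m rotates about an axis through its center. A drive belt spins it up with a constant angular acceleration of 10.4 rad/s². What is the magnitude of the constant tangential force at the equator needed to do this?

I = (2/5)MR² = (2/5)(19.0)(0.277)² = 0.5831 kg·m².
The required torque is τ = Iα = (0.5831)(10.40) = 6.065 N·m.
A tangential force at the equator gives τ = FR, so F = τ/R = 6.065/0.277 = 21.89 N.

F ≈ 21.9 N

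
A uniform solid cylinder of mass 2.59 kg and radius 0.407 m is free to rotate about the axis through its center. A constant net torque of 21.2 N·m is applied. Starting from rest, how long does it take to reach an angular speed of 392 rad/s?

I = ½MR² = (1/2)(2.59)(0.407)² = 0.2145 kg·m².
α = τ/I = 21.2/0.2145 = 98.83 rad/s².
ω = αt ⇒ t = ω/α = 392/98.83 = 3.967 s.

t ≈ 3.97 s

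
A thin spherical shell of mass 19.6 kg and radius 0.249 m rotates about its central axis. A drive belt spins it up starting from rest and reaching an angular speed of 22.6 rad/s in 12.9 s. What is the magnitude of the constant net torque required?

τ ≈ 1.42 N·m

I = (2/3)MR² = (2/3)(19.6)(0.249)² = 0.8101 kg·m².
α = Δω/Δt = (22.6 − 0)/12.9 = 1.752 rad/s².
τ = Iα = (0.8101)(1.752) = 1.419 N·m.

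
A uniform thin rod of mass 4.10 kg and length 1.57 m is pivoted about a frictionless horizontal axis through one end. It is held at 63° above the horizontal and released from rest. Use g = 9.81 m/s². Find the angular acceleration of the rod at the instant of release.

α ≈ 4.26 rad/s²

About the pivot, I = (1/3)ML² = (1/3)(4.10)(1.57)² = 3.369 kg·m².
The weight acts at the center, a distance L/2 = 0.7850 m from the pivot; τ = Mg(L/2) cos 63° = 14.33 N·m.
α = τ/I = 14.33/3.369 = 4.255 rad/s².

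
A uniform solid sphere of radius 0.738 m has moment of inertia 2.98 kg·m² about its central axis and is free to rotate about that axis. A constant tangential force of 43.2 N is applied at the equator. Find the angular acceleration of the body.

τ = F R = (43.2)(0.738) = 31.88 N·m.
From τ = Iα: α = 31.88/2.980 = 10.70 rad/s².

α ≈ 10.7 rad/s²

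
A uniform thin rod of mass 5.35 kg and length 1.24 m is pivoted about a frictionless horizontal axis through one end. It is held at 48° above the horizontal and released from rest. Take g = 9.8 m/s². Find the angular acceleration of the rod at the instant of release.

α ≈ 7.93 rad/s²

About the pivot, I = (1/3)ML² = (1/3)(5.35)(1.24)² = 2.742 kg·m².
The weight acts at the center, a distance L/2 = 0.6200 m from the pivot; τ = Mg(L/2) cos 48° = 21.75 N·m.
α = τ/I = 21.75/2.742 = 7.932 rad/s².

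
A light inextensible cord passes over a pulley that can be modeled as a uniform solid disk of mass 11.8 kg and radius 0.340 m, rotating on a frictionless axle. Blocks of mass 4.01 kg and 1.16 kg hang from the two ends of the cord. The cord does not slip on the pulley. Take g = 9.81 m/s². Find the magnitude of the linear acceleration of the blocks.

a ≈ 2.53 m/s²

I = ½MR² = (1/2)(11.8)(0.340)² = 0.6820 kg·m².
Heavier block: m₁g − T₁ = m₁a. Lighter block: T₂ − m₂g = m₂a.
Pulley: (T₁ − T₂)R = Iα = I(a/R), so T₁ − T₂ = (I/R²)a = (1/2)M_p a = 5.900·a.
Adding the three: (m₁ − m₂)g = (m₁ + m₂ + 5.900)a, so a = (4.01 − 1.16)(9.81)/(4.01 + 1.16 + 5.900) = 2.526 m/s².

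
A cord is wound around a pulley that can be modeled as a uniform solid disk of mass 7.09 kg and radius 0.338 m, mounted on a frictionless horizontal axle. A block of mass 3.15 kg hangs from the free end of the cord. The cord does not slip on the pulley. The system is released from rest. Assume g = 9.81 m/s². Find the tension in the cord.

I = ½MR² = (1/2)(7.09)(0.338)² = 0.4050 kg·m².
Block: mg − T = ma. Pulley: TR = Iα. No-slip: a = αR, so T = (I/R²)a = 3.545·a.
Then mg = (m + 3.545)a, so a = (3.15)(9.81)/(3.15 + 3.545) = 4.616 m/s².
T = 3.545·a = 16.36 N.

T ≈ 16.4 N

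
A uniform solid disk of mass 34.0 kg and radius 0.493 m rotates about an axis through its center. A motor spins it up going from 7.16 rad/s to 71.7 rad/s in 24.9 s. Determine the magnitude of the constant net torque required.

τ ≈ 10.7 N·m

I = ½MR² = (1/2)(34.0)(0.493)² = 4.132 kg·m².
α = Δω/Δt = (71.7 − 7.16)/24.9 = 2.592 rad/s².
τ = Iα = (4.132)(2.592) = 10.71 N·m.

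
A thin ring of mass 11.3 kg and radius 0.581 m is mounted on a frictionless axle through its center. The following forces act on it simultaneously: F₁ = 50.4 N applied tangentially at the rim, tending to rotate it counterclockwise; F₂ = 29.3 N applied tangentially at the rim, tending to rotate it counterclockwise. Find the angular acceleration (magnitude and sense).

α ≈ 12.1 rad/s², counterclockwise

I = MR² = (11.3)(0.581)² = 3.814 kg·m².
Taking counterclockwise as positive: τ₁ = +(50.4)(0.581) = +29.28 N·m; τ₂ = +(29.3)(0.581) = +17.02 N·m.
Net torque τ = 46.31 N·m.
α = τ/I = 46.31/3.814 = 12.14 rad/s².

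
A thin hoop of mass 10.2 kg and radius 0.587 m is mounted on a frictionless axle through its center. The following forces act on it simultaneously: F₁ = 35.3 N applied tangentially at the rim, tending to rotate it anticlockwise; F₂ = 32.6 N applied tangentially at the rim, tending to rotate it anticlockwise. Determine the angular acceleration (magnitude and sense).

I = MR² = (10.2)(0.587)² = 3.515 kg·m².
Taking anticlockwise as positive: τ₁ = +(35.3)(0.587) = +20.72 N·m; τ₂ = +(32.6)(0.587) = +19.14 N·m.
Net torque τ = 39.86 N·m.
α = τ/I = 39.86/3.515 = 11.34 rad/s².

α ≈ 11.3 rad/s², anticlockwise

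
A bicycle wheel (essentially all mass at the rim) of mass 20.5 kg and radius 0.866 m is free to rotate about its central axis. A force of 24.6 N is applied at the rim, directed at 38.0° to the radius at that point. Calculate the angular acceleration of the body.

I = MR² = (20.5)(0.866)² = 15.37 kg·m².
Only the tangential component produces torque: τ = F R sinθ = (24.6)(0.866) sin 38.0° = 13.12 N·m.
Newton's second law for rotation, τ = Iα, gives α = τ/I = 13.12/15.37 = 0.8531 rad/s².

α ≈ 0.853 rad/s²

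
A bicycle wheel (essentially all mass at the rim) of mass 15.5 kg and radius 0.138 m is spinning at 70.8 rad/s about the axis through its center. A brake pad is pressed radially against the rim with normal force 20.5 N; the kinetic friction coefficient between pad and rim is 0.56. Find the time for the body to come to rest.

I = MR² = (15.5)(0.138)² = 0.2952 kg·m².
Friction force f = μN = (0.56)(20.5) = 11.48 N at the rim; torque magnitude τ = fR = 1.584 N·m, opposing ω.
|α| = τ/I = 1.584/0.2952 = 5.367 rad/s² (deceleration).
0 = ω₀ − |α|t ⇒ t = ω₀/|α| = 70.8/5.367 = 13.19 s.

t ≈ 13.2 s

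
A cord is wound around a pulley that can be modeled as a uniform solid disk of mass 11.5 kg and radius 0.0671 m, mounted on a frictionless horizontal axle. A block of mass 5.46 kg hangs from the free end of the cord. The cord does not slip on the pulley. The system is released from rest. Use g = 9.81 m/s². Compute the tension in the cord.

T ≈ 27.5 N

I = ½MR² = (1/2)(11.5)(0.0671)² = 0.02589 kg·m².
Block: mg − T = ma. Pulley: TR = Iα. No-slip: a = αR, so T = (I/R²)a = 5.750·a.
Then mg = (m + 5.750)a, so a = (5.46)(9.81)/(5.46 + 5.750) = 4.778 m/s².
T = 5.750·a = 27.47 N.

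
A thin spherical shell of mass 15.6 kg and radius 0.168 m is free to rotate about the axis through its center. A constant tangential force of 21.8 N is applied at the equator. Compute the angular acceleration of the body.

α ≈ 12.5 rad/s²

I = (2/3)MR² = (2/3)(15.6)(0.168)² = 0.2935 kg·m².
τ = F R = (21.8)(0.168) = 3.662 N·m.
Newton's second law for rotation, τ = Iα, gives α = τ/I = 3.662/0.2935 = 12.48 rad/s².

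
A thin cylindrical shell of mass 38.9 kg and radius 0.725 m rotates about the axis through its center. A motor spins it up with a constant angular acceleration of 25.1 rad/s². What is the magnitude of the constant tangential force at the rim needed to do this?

I = MR² = (38.9)(0.725)² = 20.45 kg·m².
The required torque is τ = Iα = (20.45)(25.10) = 513.2 N·m.
A tangential force at the rim gives τ = FR, so F = τ/R = 513.2/0.725 = 707.9 N.

F ≈ 708 N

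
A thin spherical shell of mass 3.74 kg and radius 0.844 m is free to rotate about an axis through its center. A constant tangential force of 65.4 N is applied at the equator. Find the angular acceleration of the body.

α ≈ 31.1 rad/s²

I = (2/3)MR² = (2/3)(3.74)(0.844)² = 1.776 kg·m².
τ = F R = (65.4)(0.844) = 55.20 N·m.
Newton's second law for rotation, τ = Iα, gives α = τ/I = 55.20/1.776 = 31.08 rad/s².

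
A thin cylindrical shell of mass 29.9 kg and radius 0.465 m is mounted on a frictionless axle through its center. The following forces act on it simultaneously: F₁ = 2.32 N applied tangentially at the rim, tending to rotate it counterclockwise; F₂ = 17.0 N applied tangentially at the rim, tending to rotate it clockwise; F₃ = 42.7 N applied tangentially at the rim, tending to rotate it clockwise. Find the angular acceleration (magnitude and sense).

α ≈ 4.13 rad/s², clockwise

I = MR² = (29.9)(0.465)² = 6.465 kg·m².
Taking counterclockwise as positive: τ₁ = +(2.32)(0.465) = +1.079 N·m; τ₂ = −(17.0)(0.465) = −7.905 N·m; τ₃ = −(42.7)(0.465) = −19.86 N·m.
Net torque τ = -26.68 N·m.
α = τ/I = -26.68/6.465 = -4.127 rad/s².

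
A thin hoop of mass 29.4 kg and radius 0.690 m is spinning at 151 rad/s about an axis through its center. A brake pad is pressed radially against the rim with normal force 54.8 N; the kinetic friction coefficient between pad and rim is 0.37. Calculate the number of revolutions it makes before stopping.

I = MR² = (29.4)(0.690)² = 14.00 kg·m².
Friction force f = μN = (0.37)(54.8) = 20.28 N at the rim; torque magnitude τ = fR = 13.99 N·m, opposing ω.
|α| = τ/I = 13.99/14.00 = 0.9995 rad/s² (deceleration).
ω² = ω₀² − 2|α|θ with ω = 0 ⇒ θ = ω₀²/(2|α|) = 11410 rad = 1815 rev.

≈ 1820 revolutions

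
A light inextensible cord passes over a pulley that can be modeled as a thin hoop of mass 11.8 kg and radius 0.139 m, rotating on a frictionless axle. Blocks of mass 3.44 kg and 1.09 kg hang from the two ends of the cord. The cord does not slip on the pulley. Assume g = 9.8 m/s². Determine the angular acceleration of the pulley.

α ≈ 10.1 rad/s²

I = MR² = (11.8)(0.139)² = 0.2280 kg·m².
Heavier block: m₁g − T₁ = m₁a. Lighter block: T₂ − m₂g = m₂a.
Pulley: (T₁ − T₂)R = Iα = I(a/R), so T₁ − T₂ = (I/R²)a = 1·M_p a = 11.80·a.
Adding the three: (m₁ − m₂)g = (m₁ + m₂ + 11.80)a, so a = (3.44 − 1.09)(9.8)/(3.44 + 1.09 + 11.80) = 1.410 m/s².
α = a/R = 1.410/0.139 = 10.15 rad/s².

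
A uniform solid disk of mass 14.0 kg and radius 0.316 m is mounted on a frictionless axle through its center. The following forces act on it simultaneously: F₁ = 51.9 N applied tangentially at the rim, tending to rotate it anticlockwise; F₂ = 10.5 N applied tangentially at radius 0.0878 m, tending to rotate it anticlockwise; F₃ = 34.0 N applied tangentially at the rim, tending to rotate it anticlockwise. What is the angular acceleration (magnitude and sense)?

α ≈ 40.2 rad/s², anticlockwise

I = ½MR² = (1/2)(14.0)(0.316)² = 0.6990 kg·m².
Taking anticlockwise as positive: τ₁ = +(51.9)(0.316) = +16.40 N·m; τ₂ = +(10.5)(0.0878) = +0.9219 N·m; τ₃ = +(34.0)(0.316) = +10.74 N·m.
Net torque τ = 28.07 N·m.
α = τ/I = 28.07/0.6990 = 40.15 rad/s².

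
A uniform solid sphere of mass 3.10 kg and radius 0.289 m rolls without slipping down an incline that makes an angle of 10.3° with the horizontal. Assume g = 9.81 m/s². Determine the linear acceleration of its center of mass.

Translation along the incline: Mg sinθ − f = Ma.
Rotation about the center: fR = Iα with I = (2/5)MR². No-slip gives a = αR, so f = (I/R²)a = (2/5)M a.
Substituting: Mg sinθ = (1 + 0.4000)Ma, so a = g sinθ/(1 + 0.4000) = (9.81) sin 10.3° / 1.400 = 1.253 m/s².

a ≈ 1.25 m/s²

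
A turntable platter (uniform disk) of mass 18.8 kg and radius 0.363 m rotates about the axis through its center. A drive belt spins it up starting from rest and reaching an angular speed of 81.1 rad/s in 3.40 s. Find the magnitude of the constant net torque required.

I = ½MR² = (1/2)(18.8)(0.363)² = 1.239 kg·m².
α = Δω/Δt = (81.1 − 0)/3.40 = 23.85 rad/s².
τ = Iα = (1.239)(23.85) = 29.54 N·m.

τ ≈ 29.5 N·m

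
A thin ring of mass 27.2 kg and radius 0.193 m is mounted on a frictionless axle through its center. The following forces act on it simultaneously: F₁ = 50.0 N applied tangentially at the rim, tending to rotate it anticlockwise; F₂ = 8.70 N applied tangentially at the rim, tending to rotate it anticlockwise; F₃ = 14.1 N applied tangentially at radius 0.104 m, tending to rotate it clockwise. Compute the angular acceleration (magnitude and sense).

α ≈ 9.73 rad/s², anticlockwise

I = MR² = (27.2)(0.193)² = 1.013 kg·m².
Taking anticlockwise as positive: τ₁ = +(50.0)(0.193) = +9.650 N·m; τ₂ = +(8.70)(0.193) = +1.679 N·m; τ₃ = −(14.1)(0.104) = −1.466 N·m.
Net torque τ = 9.863 N·m.
α = τ/I = 9.863/1.013 = 9.734 rad/s².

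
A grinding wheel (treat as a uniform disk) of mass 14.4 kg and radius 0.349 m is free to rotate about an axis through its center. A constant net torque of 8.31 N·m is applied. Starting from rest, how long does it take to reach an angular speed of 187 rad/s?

I = ½MR² = (1/2)(14.4)(0.349)² = 0.8770 kg·m².
α = τ/I = 8.31/0.8770 = 9.476 rad/s².
ω = αt ⇒ t = ω/α = 187/9.476 = 19.73 s.

t ≈ 19.7 s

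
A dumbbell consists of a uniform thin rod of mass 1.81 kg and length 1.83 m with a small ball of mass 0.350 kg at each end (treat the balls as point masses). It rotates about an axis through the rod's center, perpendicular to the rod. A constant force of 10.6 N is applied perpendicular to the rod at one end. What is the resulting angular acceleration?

α ≈ 8.89 rad/s²

I_rod = (1/12)ML² = (1/12)(1.81)(1.83)² = 0.5051 kg·m².
I_balls = 2·m·(L/2)² = 2(0.350)(0.9150)² = 0.5861 kg·m².
Total I = 1.091 kg·m².
τ = F·(L/2) = (10.6)(0.915) = 9.699 N·m.
α = τ/I = 9.699/1.091 = 8.889 rad/s².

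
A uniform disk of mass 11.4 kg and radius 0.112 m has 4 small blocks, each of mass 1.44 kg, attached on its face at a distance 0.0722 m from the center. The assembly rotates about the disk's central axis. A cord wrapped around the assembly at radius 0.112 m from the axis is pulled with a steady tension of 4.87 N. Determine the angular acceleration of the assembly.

I_disk = ½MR² = ½(11.4)(0.112)² = 0.07150 kg·m².
I_blocks = 4·m·r² = 4(1.44)(0.0722)² = 0.03003 kg·m².
Total I = 0.1015 kg·m².
τ = F r = (4.87)(0.112) = 0.5454 N·m.
α = τ/I = 0.5454/0.1015 = 5.372 rad/s².

α ≈ 5.37 rad/s²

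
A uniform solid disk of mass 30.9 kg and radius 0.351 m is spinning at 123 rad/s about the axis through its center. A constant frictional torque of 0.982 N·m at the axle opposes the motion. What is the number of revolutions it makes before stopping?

≈ 2330 revolutions

I = ½MR² = (1/2)(30.9)(0.351)² = 1.903 kg·m².
The net torque has magnitude 0.982 N·m, opposing ω.
|α| = τ/I = 0.9820/1.903 = 0.5159 rad/s² (deceleration).
ω² = ω₀² − 2|α|θ with ω = 0 ⇒ θ = ω₀²/(2|α|) = 14660 rad = 2334 rev.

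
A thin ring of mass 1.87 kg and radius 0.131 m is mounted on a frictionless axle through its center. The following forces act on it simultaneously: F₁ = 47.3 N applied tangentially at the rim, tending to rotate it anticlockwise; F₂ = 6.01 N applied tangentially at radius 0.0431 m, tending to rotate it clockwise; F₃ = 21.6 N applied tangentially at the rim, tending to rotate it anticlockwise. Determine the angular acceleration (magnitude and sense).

I = MR² = (1.87)(0.131)² = 0.03209 kg·m².
Taking anticlockwise as positive: τ₁ = +(47.3)(0.131) = +6.196 N·m; τ₂ = −(6.01)(0.0431) = −0.2590 N·m; τ₃ = +(21.6)(0.131) = +2.830 N·m.
Net torque τ = 8.767 N·m.
α = τ/I = 8.767/0.03209 = 273.2 rad/s².

α ≈ 273 rad/s², anticlockwise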